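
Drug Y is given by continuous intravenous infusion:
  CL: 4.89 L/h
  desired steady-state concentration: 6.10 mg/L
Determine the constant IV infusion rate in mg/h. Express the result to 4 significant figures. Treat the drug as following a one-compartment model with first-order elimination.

At steady state, infusion rate R₀ = Css × CL = 6.10 × 4.890 = 29.83 mg/h

29.83 mg/h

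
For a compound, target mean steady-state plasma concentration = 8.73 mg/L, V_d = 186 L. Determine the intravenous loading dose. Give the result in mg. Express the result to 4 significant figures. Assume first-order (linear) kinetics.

LD = Css × Vd = 8.73 × 186 = 1624 mg

1624 mg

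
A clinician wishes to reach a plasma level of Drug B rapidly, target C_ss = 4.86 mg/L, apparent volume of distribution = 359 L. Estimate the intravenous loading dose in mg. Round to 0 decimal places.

LD = Css × Vd = 4.86 × 359 = 1745 mg

1745 mg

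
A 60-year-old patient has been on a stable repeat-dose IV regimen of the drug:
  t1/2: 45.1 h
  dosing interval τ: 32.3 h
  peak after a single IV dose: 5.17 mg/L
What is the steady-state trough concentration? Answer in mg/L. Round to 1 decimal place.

k = ln2 / t½ = 0.693147 / 45.1 = 0.01537 h⁻¹
e^(−kτ) = e^(−0.01537 × 32.3) = 0.6087
Accumulation ratio R = 1 / (1 − e^(−kτ)) = 1 / (1 − 0.6087) = 2.556
Steady-state trough = C₀ × R × e^(−kτ) = 5.17 × 2.556 × 0.6087 = 8.044 mg/L

8.0 mg/L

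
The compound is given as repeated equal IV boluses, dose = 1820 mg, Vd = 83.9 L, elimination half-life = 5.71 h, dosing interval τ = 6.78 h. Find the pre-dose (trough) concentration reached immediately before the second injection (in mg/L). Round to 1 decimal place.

9.5 mg/L

C₀ per dose = Dose / Vd = 1820 / 83.9 = 21.69 mg/L
k = ln2 / t½ = 0.693147 / 5.71 = 0.1214 h⁻¹
Fraction remaining after one interval: r = e^(−kτ) = e^(−0.1214 × 6.78) = 0.4391
Before dose 2, 1 dose has been given (aged 1τ).
C_trough = C₀ × r = 21.69 × 0.4391 = 9.524 mg/L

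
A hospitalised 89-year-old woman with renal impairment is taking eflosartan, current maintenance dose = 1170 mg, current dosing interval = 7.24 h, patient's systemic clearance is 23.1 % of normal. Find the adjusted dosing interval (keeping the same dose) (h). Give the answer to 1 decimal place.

To keep the same average steady-state level, dosing rate must scale with clearance.
CL ratio = 23.1 / 100 = 0.2310
New interval (same dose) = 7.24 / 0.2310 = 31.34 h

31.3 h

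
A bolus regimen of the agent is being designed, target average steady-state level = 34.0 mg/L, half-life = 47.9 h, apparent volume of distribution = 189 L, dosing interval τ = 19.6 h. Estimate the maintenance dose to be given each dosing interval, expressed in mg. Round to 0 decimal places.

k = ln2 / t½ = 0.693147 / 47.9 = 0.01447 h⁻¹
CL = k × Vd = 0.01447 × 189 = 2.735 L/h
At steady state, Dose/τ = Css × CL.
Dose = Css × CL × τ = 34.0 × 2.735 × 19.6 = 1823 mg

1823 mg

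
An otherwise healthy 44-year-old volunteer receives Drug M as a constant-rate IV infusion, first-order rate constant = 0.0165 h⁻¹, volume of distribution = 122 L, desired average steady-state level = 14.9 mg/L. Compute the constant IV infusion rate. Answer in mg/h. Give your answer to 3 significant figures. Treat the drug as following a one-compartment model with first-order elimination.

30.0 mg/h

CL = k × Vd = 0.01650 × 122 = 2.013 L/h
At steady state, infusion rate R₀ = Css × CL = 14.9 × 2.013 = 29.99 mg/h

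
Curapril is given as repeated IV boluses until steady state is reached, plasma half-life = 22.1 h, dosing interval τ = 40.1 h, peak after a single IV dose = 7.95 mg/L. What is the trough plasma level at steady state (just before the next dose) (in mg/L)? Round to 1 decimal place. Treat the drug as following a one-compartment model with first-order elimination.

k = ln2 / t½ = 0.693147 / 22.1 = 0.03136 h⁻¹
e^(−kτ) = e^(−0.03136 × 40.1) = 0.2844
Accumulation ratio R = 1 / (1 − e^(−kτ)) = 1 / (1 − 0.2844) = 1.397
Steady-state trough = C₀ × R × e^(−kτ) = 7.95 × 1.397 × 0.2844 = 3.159 mg/L

3.2 mg/L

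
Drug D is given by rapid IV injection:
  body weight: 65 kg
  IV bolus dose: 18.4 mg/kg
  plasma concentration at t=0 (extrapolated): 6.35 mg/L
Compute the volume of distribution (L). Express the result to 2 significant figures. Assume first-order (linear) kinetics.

190 L

Dose = 18.4 × 65 = 1196 mg
Vd = Dose / C₀ = 1196 / 6.35 = 188.3 L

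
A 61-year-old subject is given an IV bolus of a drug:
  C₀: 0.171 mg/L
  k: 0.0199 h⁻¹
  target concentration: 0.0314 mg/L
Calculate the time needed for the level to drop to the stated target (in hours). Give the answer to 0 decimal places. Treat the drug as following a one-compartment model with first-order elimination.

85 h

t = ln(C₀ / C) / k = ln(0.1710 / 0.0314) / 0.01990
  = ln(5.446) / 0.01990 = 1.695 / 0.01990 = 85.18 h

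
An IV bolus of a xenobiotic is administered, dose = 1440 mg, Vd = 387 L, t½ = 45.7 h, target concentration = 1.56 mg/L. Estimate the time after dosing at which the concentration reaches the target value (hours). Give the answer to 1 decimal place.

C₀ = Dose / Vd = 1440 / 387 = 3.721 mg/L
k = ln2 / t½ = 0.693147 / 45.7 = 0.01517 h⁻¹
t = ln(C₀ / C) / k = ln(3.721 / 1.56) / 0.01517
  = ln(2.385) / 0.01517 = 0.8692 / 0.01517 = 57.30 h

57.3 h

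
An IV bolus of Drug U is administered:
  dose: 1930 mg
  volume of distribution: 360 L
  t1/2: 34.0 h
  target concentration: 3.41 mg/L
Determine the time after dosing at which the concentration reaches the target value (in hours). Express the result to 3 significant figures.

C₀ = Dose / Vd = 1930 / 360 = 5.361 mg/L
k = ln2 / t½ = 0.693147 / 34.0 = 0.02039 h⁻¹
t = ln(C₀ / C) / k = ln(5.361 / 3.41) / 0.02039
  = ln(1.572) / 0.02039 = 0.4523 / 0.02039 = 22.18 h

22.2 h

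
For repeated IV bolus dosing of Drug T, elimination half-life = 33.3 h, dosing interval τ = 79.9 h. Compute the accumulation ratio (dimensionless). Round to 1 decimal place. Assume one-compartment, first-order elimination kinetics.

k = ln2 / t½ = 0.693147 / 33.3 = 0.02082 h⁻¹
e^(−kτ) = e^(−0.02082 × 79.9) = 0.1895
Accumulation ratio R = 1 / (1 − e^(−kτ)) = 1 / (1 − 0.1895) = 1.234

1.2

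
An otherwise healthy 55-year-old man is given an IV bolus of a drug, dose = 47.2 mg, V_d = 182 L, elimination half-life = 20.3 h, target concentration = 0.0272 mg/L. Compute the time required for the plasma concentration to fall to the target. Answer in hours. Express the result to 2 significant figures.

66 h

C₀ = Dose / Vd = 47.20 / 182 = 0.2593 mg/L
k = ln2 / t½ = 0.693147 / 20.3 = 0.03415 h⁻¹
t = ln(C₀ / C) / k = ln(0.2593 / 0.0272) / 0.03415
  = ln(9.533) / 0.03415 = 2.255 / 0.03415 = 66.03 h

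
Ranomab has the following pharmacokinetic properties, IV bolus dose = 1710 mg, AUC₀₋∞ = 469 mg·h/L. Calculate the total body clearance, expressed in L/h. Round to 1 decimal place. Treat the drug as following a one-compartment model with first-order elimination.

3.6 L/h

CL = Dose / AUC = 1710 / 469 = 3.646 L/h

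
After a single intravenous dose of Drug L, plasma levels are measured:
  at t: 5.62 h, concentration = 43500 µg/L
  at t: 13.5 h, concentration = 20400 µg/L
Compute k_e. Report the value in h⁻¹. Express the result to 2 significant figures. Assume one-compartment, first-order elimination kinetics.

k = ln(C₁/C₂) / (t₂ − t₁) = ln(43500/20400) / (13.5 − 5.62)
  = 0.7572 / 7.880 = 0.09609 h⁻¹

0.096 h⁻¹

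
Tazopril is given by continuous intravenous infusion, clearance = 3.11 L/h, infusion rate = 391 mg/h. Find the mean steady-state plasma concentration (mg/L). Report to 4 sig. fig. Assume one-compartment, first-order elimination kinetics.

At steady state Css = R₀ / CL = 391 / 3.110 = 125.7 mg/L

125.7 mg/L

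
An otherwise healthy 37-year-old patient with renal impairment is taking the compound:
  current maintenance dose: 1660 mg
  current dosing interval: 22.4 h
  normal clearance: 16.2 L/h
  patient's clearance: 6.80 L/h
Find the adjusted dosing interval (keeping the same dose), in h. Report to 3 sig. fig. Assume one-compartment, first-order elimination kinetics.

53.4 h

To keep the same average steady-state level, dosing rate must scale with clearance.
CL ratio = 6.80 / 16.2 = 0.4198
New interval (same dose) = 22.4 / 0.4198 = 53.36 h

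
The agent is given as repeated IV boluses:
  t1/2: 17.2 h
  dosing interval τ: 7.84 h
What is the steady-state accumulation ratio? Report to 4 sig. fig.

3.691

k = ln2 / t½ = 0.693147 / 17.2 = 0.04030 h⁻¹
e^(−kτ) = e^(−0.04030 × 7.84) = 0.7291
Accumulation ratio R = 1 / (1 − e^(−kτ)) = 1 / (1 − 0.7291) = 3.691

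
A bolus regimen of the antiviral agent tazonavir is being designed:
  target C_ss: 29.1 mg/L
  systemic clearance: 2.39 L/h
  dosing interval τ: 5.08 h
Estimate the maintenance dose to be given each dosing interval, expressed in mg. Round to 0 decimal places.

353 mg

At steady state, Dose/τ = Css × CL.
Dose = Css × CL × τ = 29.1 × 2.390 × 5.08 = 353.3 mg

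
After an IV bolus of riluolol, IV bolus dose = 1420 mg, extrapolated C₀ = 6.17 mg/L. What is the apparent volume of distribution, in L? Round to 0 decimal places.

Vd = Dose / C₀ = 1420 / 6.17 = 230.1 L

230 L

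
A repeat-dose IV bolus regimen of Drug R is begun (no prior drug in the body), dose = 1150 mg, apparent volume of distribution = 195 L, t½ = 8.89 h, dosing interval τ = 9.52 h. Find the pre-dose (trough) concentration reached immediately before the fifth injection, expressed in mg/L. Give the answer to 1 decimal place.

5.1 mg/L

C₀ per dose = Dose / Vd = 1150 / 195 = 5.897 mg/L
k = ln2 / t½ = 0.693147 / 8.89 = 0.07797 h⁻¹
Fraction remaining after one interval: r = e^(−kτ) = e^(−0.07797 × 9.52) = 0.4760
Before dose 5, 4 doses have been given (aged 1τ, 2τ, 3τ, 4τ).
C_trough = C₀ × (r + r² + … + r^4) = C₀ × r(1−r^4)/(1−r)
        = 5.897 × 0.4760 × (1 − 0.05134) / (1 − 0.4760) = 5.082 mg/L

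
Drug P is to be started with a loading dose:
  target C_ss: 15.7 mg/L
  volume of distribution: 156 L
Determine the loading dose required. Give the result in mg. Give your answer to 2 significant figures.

2400 mg

LD = Css × Vd = 15.7 × 156 = 2449 mg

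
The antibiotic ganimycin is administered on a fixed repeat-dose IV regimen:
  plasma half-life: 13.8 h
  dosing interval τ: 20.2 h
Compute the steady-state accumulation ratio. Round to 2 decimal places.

1.57

k = ln2 / t½ = 0.693147 / 13.8 = 0.05023 h⁻¹
e^(−kτ) = e^(−0.05023 × 20.2) = 0.3625
Accumulation ratio R = 1 / (1 − e^(−kτ)) = 1 / (1 − 0.3625) = 1.569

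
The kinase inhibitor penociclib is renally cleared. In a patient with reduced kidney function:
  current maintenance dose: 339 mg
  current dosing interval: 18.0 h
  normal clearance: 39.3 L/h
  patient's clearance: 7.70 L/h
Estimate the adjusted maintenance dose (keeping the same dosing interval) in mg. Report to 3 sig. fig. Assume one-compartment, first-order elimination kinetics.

To keep the same average steady-state level, dosing rate must scale with clearance.
CL ratio = 7.70 / 39.3 = 0.1959
New dose (same interval) = 339 × 0.1959 = 66.41 mg

66.4 mg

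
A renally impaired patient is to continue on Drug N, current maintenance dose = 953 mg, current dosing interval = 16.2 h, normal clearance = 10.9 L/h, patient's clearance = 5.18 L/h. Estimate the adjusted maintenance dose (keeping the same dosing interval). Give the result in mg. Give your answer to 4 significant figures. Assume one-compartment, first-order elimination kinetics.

452.9 mg

To keep the same average steady-state level, dosing rate must scale with clearance.
CL ratio = 5.18 / 10.9 = 0.4752
New dose (same interval) = 953 × 0.4752 = 452.9 mg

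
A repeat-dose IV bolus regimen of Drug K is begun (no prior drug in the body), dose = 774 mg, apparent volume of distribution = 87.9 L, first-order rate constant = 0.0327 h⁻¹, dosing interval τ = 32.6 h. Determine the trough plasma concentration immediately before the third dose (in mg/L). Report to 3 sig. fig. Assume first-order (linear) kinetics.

C₀ per dose = Dose / Vd = 774 / 87.9 = 8.805 mg/L
Fraction remaining after one interval: r = e^(−kτ) = e^(−0.03270 × 32.6) = 0.3444
Before dose 3, 2 doses have been given (aged 1τ, 2τ).
C_trough = C₀ × (r + r²) = 8.805 × (0.3444 + 0.1186) = 4.077 mg/L

4.08 mg/L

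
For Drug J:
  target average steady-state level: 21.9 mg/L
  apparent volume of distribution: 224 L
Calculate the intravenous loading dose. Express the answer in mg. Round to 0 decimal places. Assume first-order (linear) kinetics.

4906 mg

LD = Css × Vd = 21.9 × 224 = 4906 mg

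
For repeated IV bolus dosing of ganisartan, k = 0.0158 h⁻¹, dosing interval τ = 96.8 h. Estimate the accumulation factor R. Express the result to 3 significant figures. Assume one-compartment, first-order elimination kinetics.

e^(−kτ) = e^(−0.01580 × 96.8) = 0.2167
Accumulation ratio R = 1 / (1 − e^(−kτ)) = 1 / (1 − 0.2167) = 1.277

1.28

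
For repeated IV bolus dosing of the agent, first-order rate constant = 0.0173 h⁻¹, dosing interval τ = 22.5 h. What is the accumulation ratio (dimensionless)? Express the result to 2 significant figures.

e^(−kτ) = e^(−0.01730 × 22.5) = 0.6776
Accumulation ratio R = 1 / (1 − e^(−kτ)) = 1 / (1 − 0.6776) = 3.102

3.1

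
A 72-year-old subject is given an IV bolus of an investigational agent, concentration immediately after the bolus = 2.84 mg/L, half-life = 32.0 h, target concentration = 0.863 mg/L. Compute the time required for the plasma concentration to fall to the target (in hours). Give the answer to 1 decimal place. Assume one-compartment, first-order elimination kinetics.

55.0 h

k = ln2 / t½ = 0.693147 / 32.0 = 0.02166 h⁻¹
t = ln(C₀ / C) / k = ln(2.840 / 0.863) / 0.02166
  = ln(3.291) / 0.02166 = 1.191 / 0.02166 = 54.99 h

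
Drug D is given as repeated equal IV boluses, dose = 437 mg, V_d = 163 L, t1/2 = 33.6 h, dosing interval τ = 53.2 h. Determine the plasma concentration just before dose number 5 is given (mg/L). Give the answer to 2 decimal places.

1.33 mg/L

C₀ per dose = Dose / Vd = 437 / 163 = 2.681 mg/L
k = ln2 / t½ = 0.693147 / 33.6 = 0.02063 h⁻¹
Fraction remaining after one interval: r = e^(−kτ) = e^(−0.02063 × 53.2) = 0.3337
Before dose 5, 4 doses have been given (aged 1τ, 2τ, 3τ, 4τ).
C_trough = C₀ × (r + r² + … + r^4) = C₀ × r(1−r^4)/(1−r)
        = 2.681 × 0.3337 × (1 − 0.01240) / (1 − 0.3337) = 1.326 mg/L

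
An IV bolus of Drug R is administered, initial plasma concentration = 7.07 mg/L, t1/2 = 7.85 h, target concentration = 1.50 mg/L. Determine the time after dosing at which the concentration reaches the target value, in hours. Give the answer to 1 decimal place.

17.6 h

k = ln2 / t½ = 0.693147 / 7.85 = 0.08830 h⁻¹
t = ln(C₀ / C) / k = ln(7.070 / 1.50) / 0.08830
  = ln(4.713) / 0.08830 = 1.550 / 0.08830 = 17.55 h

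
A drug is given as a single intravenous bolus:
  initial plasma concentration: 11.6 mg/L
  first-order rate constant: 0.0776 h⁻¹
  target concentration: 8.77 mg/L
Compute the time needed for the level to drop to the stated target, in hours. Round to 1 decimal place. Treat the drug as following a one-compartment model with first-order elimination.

t = ln(C₀ / C) / k = ln(11.60 / 8.77) / 0.07760
  = ln(1.323) / 0.07760 = 0.2799 / 0.07760 = 3.607 h

3.6 h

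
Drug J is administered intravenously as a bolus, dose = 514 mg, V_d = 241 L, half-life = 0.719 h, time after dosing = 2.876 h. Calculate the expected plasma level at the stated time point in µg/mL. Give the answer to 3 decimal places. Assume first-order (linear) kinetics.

0.133 µg/mL

C₀ = Dose / Vd = 514.0 / 241 = 2.133 mg/L
k = ln2 / t½ = 0.693147 / 0.719 = 0.9640 h⁻¹
t / t½ = 2.876 / 0.719 = 4 half-lives
C = C₀ × (1/2)^4 = 2.133 × 0.06250 = 0.1333 mg/L
(0.1333 mg/L = 0.1333 µg/mL)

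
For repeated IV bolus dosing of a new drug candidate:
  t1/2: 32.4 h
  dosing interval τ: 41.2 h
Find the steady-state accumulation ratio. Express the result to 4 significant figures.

1.707

k = ln2 / t½ = 0.693147 / 32.4 = 0.02139 h⁻¹
e^(−kτ) = e^(−0.02139 × 41.2) = 0.4143
Accumulation ratio R = 1 / (1 − e^(−kτ)) = 1 / (1 − 0.4143) = 1.707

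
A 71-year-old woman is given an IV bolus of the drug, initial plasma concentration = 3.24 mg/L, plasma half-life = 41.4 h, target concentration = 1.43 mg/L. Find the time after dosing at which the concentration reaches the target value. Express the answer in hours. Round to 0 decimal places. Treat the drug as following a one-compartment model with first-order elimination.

k = ln2 / t½ = 0.693147 / 41.4 = 0.01674 h⁻¹
t = ln(C₀ / C) / k = ln(3.240 / 1.43) / 0.01674
  = ln(2.266) / 0.01674 = 0.8180 / 0.01674 = 48.86 h

49 h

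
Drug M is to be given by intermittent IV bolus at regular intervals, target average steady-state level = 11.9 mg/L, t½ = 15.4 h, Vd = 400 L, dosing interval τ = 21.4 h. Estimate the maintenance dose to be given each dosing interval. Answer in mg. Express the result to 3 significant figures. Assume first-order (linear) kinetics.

4580 mg

k = ln2 / t½ = 0.693147 / 15.4 = 0.04501 h⁻¹
CL = k × Vd = 0.04501 × 400 = 18.00 L/h
At steady state, Dose/τ = Css × CL.
Dose = Css × CL × τ = 11.9 × 18.00 × 21.4 = 4584 mg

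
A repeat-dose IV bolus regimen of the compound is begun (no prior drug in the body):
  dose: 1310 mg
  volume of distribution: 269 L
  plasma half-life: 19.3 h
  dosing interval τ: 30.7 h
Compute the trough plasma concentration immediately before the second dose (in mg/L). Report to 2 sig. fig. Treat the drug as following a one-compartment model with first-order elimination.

C₀ per dose = Dose / Vd = 1310 / 269 = 4.870 mg/L
k = ln2 / t½ = 0.693147 / 19.3 = 0.03591 h⁻¹
Fraction remaining after one interval: r = e^(−kτ) = e^(−0.03591 × 30.7) = 0.3321
Before dose 2, 1 dose has been given (aged 1τ).
C_trough = C₀ × r = 4.870 × 0.3321 = 1.617 mg/L

1.6 mg/L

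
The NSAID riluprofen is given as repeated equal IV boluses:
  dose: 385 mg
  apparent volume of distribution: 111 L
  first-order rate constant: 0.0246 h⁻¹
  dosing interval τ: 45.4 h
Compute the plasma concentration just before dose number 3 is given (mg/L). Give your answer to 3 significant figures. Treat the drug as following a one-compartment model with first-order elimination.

C₀ per dose = Dose / Vd = 385 / 111 = 3.468 mg/L
Fraction remaining after one interval: r = e^(−kτ) = e^(−0.02460 × 45.4) = 0.3273
Before dose 3, 2 doses have been given (aged 1τ, 2τ).
C_trough = C₀ × (r + r²) = 3.468 × (0.3273 + 0.1071) = 1.506 mg/L

1.51 mg/L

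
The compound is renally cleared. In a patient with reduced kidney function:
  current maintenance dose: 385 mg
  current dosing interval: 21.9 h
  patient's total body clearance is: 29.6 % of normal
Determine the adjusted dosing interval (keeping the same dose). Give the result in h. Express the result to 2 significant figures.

To keep the same average steady-state level, dosing rate must scale with clearance.
CL ratio = 29.6 / 100 = 0.2960
New interval (same dose) = 21.9 / 0.2960 = 73.99 h

74 h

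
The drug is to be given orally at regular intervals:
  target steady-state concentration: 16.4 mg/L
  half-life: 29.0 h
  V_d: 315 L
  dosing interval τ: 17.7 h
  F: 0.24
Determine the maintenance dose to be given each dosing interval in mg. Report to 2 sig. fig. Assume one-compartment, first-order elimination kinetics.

k = ln2 / t½ = 0.693147 / 29.0 = 0.02390 h⁻¹
CL = k × Vd = 0.02390 × 315 = 7.529 L/h
At steady state, F × (Dose/τ) = Css × CL.
Dose = Css × CL × τ / F = 16.4 × 7.529 × 17.7 / 0.24 = 9106 mg

9100 mg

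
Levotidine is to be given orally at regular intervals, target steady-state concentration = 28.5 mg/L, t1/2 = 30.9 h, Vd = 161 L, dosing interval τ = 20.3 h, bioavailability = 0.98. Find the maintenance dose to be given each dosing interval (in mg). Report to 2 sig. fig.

k = ln2 / t½ = 0.693147 / 30.9 = 0.02243 h⁻¹
CL = k × Vd = 0.02243 × 161 = 3.611 L/h
At steady state, F × (Dose/τ) = Css × CL.
Dose = Css × CL × τ / F = 28.5 × 3.611 × 20.3 / 0.98 = 2132 mg

2100 mg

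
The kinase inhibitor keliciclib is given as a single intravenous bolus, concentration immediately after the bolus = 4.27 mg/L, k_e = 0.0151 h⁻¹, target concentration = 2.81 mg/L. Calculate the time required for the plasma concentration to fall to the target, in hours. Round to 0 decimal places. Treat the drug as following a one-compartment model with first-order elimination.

t = ln(C₀ / C) / k = ln(4.270 / 2.81) / 0.01510
  = ln(1.520) / 0.01510 = 0.4187 / 0.01510 = 27.73 h

28 h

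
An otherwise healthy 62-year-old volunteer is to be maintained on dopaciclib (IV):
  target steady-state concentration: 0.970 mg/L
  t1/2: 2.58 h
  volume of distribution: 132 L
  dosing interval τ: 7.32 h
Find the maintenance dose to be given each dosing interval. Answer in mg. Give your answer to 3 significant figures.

252 mg

k = ln2 / t½ = 0.693147 / 2.58 = 0.2687 h⁻¹
CL = k × Vd = 0.2687 × 132 = 35.47 L/h
At steady state, Dose/τ = Css × CL.
Dose = Css × CL × τ = 0.970 × 35.47 × 7.32 = 251.9 mg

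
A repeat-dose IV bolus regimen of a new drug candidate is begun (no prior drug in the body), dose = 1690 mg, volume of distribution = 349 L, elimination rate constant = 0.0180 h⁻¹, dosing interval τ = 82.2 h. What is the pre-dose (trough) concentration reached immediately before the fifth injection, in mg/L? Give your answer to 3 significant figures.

1.42 mg/L

C₀ per dose = Dose / Vd = 1690 / 349 = 4.842 mg/L
Fraction remaining after one interval: r = e^(−kτ) = e^(−0.01800 × 82.2) = 0.2277
Before dose 5, 4 doses have been given (aged 1τ, 2τ, 3τ, 4τ).
C_trough = C₀ × (r + r² + … + r^4) = C₀ × r(1−r^4)/(1−r)
        = 4.842 × 0.2277 × (1 − 0.002688) / (1 − 0.2277) = 1.424 mg/L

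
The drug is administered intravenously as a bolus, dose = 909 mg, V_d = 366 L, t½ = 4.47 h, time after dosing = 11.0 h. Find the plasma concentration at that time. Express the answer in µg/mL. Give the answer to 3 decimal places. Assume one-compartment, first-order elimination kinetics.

C₀ = Dose / Vd = 909.0 / 366 = 2.484 mg/L
k = ln2 / t½ = 0.693147 / 4.47 = 0.1551 h⁻¹
C = C₀ · e^(−k·t) = 2.484 × e^(−0.1551 × 11.0)
  = 2.484 × 0.1816 = 0.4511 mg/L
(0.4511 mg/L = 0.4511 µg/mL)

0.451 µg/mL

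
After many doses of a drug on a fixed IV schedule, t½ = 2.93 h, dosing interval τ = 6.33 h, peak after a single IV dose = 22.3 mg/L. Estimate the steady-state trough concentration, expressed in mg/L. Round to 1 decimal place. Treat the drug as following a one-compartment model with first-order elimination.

6.4 mg/L

k = ln2 / t½ = 0.693147 / 2.93 = 0.2366 h⁻¹
e^(−kτ) = e^(−0.2366 × 6.33) = 0.2236
Accumulation ratio R = 1 / (1 − e^(−kτ)) = 1 / (1 − 0.2236) = 1.288
Steady-state trough = C₀ × R × e^(−kτ) = 22.3 × 1.288 × 0.2236 = 6.422 mg/L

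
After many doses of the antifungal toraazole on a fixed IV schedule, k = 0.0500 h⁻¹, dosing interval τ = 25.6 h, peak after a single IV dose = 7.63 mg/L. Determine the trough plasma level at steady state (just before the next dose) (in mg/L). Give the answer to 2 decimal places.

2.94 mg/L

e^(−kτ) = e^(−0.05000 × 25.6) = 0.2780
Accumulation ratio R = 1 / (1 − e^(−kτ)) = 1 / (1 − 0.2780) = 1.385
Steady-state trough = C₀ × R × e^(−kτ) = 7.63 × 1.385 × 0.2780 = 2.938 mg/L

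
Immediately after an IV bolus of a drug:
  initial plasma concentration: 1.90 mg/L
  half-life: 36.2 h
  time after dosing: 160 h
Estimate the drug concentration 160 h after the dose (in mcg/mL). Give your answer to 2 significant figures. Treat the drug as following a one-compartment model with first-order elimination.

0.089 mcg/mL

k = ln2 / t½ = 0.693147 / 36.2 = 0.01915 h⁻¹
C = C₀ · e^(−k·t) = 1.900 × e^(−0.01915 × 160)
  = 1.900 × 0.04670 = 0.08873 mg/L
(0.08873 mg/L = 0.08873 mcg/mL)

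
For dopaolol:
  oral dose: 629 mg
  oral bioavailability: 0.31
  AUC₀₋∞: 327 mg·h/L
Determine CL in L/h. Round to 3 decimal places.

0.596 L/h

CL = F·Dose / AUC = 0.31 × 629 / 327 = 0.5963 L/h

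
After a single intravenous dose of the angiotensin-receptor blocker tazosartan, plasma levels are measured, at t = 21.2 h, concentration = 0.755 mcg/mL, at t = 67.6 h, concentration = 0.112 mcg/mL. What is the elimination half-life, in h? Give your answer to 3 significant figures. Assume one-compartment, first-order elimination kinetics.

k = ln(C₁/C₂) / (t₂ − t₁) = ln(0.755/0.112) / (67.6 − 21.2)
  = 1.908 / 46.40 = 0.04112 h⁻¹
t½ = ln2 / k = 0.693147 / 0.04112 = 16.86 h

16.9 h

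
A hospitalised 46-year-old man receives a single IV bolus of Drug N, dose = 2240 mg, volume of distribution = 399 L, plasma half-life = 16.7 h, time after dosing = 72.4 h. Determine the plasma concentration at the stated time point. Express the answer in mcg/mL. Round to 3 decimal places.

C₀ = Dose / Vd = 2240 / 399 = 5.614 mg/L
k = ln2 / t½ = 0.693147 / 16.7 = 0.04151 h⁻¹
C = C₀ · e^(−k·t) = 5.614 × e^(−0.04151 × 72.4)
  = 5.614 × 0.04952 = 0.2780 mg/L
(0.2780 mg/L = 0.2780 mcg/mL)

0.278 mcg/mL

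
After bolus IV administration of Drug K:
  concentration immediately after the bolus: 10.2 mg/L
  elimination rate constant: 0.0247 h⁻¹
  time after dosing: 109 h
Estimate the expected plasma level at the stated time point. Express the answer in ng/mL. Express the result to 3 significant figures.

C = C₀ · e^(−k·t) = 10.20 × e^(−0.02470 × 109)
  = 10.20 × 0.06772 = 0.6907 mg/L
Convert: 0.6907 mg/L × 1000 = 690.7 ng/mL

691 ng/mL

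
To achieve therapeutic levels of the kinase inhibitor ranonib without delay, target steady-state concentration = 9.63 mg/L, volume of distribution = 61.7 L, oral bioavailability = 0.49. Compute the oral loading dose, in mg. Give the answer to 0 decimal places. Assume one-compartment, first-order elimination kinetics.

1213 mg

LD = Css × Vd / F = 9.63 × 61.7 / 0.49 = 1213 mg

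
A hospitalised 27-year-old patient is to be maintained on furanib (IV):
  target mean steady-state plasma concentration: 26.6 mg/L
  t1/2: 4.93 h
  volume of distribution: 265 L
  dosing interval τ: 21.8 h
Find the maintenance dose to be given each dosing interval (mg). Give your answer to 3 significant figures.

21600 mg

k = ln2 / t½ = 0.693147 / 4.93 = 0.1406 h⁻¹
CL = k × Vd = 0.1406 × 265 = 37.26 L/h
At steady state, Dose/τ = Css × CL.
Dose = Css × CL × τ = 26.6 × 37.26 × 21.8 = 21610 mg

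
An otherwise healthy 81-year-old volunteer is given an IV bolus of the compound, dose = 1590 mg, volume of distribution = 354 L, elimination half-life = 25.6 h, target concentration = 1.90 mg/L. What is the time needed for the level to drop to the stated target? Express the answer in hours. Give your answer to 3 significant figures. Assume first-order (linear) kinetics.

C₀ = Dose / Vd = 1590 / 354 = 4.492 mg/L
k = ln2 / t½ = 0.693147 / 25.6 = 0.02708 h⁻¹
t = ln(C₀ / C) / k = ln(4.492 / 1.90) / 0.02708
  = ln(2.364) / 0.02708 = 0.8604 / 0.02708 = 31.77 h

31.8 h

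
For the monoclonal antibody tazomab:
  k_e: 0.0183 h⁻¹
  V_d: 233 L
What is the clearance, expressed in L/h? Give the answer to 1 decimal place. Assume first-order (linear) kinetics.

4.3 L/h

CL = k × Vd = 0.0183 × 233 = 4.264 L/h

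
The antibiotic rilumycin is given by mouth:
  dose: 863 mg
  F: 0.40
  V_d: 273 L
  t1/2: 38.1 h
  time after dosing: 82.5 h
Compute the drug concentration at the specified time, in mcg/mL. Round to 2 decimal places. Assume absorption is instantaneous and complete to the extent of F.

0.28 mcg/mL

Amount reaching circulation = F × Dose = 0.40 × 863.0 = 345.2 mg
C₀ = F·Dose / Vd = 345.2 / 273 = 1.264 mg/L
k = ln2 / t½ = 0.693147 / 38.1 = 0.01819 h⁻¹
C = C₀ · e^(−k·t) = 1.264 × e^(−0.01819 × 82.5)
  = 1.264 × 0.2230 = 0.2819 mg/L
(0.2819 mg/L = 0.2819 mcg/mL)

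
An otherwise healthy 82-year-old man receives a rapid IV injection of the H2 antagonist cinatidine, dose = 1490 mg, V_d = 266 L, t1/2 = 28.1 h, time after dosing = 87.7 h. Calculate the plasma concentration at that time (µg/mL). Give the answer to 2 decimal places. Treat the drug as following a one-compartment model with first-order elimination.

C₀ = Dose / Vd = 1490 / 266 = 5.602 mg/L
k = ln2 / t½ = 0.693147 / 28.1 = 0.02467 h⁻¹
C = C₀ · e^(−k·t) = 5.602 × e^(−0.02467 × 87.7)
  = 5.602 × 0.1149 = 0.6437 mg/L
(0.6437 mg/L = 0.6437 µg/mL)

0.64 µg/mL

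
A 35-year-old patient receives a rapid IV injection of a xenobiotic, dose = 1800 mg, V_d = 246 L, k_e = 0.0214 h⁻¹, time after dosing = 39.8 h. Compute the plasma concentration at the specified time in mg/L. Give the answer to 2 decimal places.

3.12 mg/L

C₀ = Dose / Vd = 1800 / 246 = 7.317 mg/L
C = C₀ · e^(−k·t) = 7.317 × e^(−0.02140 × 39.8)
  = 7.317 × 0.4267 = 3.122 mg/L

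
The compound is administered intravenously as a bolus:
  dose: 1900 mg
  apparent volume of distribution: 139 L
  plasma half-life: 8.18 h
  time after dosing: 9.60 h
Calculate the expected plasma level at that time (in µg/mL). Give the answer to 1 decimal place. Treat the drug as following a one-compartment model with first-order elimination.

C₀ = Dose / Vd = 1900 / 139 = 13.67 mg/L
k = ln2 / t½ = 0.693147 / 8.18 = 0.08474 h⁻¹
C = C₀ · e^(−k·t) = 13.67 × e^(−0.08474 × 9.60)
  = 13.67 × 0.4433 = 6.060 mg/L
(6.060 mg/L = 6.060 µg/mL)

6.1 µg/mL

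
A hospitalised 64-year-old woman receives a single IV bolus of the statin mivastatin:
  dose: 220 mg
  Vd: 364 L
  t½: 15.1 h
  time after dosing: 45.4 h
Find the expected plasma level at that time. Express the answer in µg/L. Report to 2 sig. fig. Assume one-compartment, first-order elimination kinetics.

C₀ = Dose / Vd = 220.0 / 364 = 0.6044 mg/L
k = ln2 / t½ = 0.693147 / 15.1 = 0.04590 h⁻¹
C = C₀ · e^(−k·t) = 0.6044 × e^(−0.04590 × 45.4)
  = 0.6044 × 0.1244 = 0.07519 mg/L
Convert: 0.07519 mg/L × 1000 = 75.19 µg/L

75 µg/L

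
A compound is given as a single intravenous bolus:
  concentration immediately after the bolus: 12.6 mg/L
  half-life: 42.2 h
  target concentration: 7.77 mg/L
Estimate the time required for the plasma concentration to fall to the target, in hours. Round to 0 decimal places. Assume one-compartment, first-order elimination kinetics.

29 h

k = ln2 / t½ = 0.693147 / 42.2 = 0.01643 h⁻¹
t = ln(C₀ / C) / k = ln(12.60 / 7.77) / 0.01643
  = ln(1.622) / 0.01643 = 0.4837 / 0.01643 = 29.44 h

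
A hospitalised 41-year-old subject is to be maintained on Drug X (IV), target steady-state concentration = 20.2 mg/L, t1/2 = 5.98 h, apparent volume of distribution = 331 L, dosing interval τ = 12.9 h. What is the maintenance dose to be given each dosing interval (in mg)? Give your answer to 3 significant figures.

10000 mg

k = ln2 / t½ = 0.693147 / 5.98 = 0.1159 h⁻¹
CL = k × Vd = 0.1159 × 331 = 38.36 L/h
At steady state, Dose/τ = Css × CL.
Dose = Css × CL × τ = 20.2 × 38.36 × 12.9 = 9996 mg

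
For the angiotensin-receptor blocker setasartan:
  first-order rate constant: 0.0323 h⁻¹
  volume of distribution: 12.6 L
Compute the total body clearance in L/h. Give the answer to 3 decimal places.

CL = k × Vd = 0.0323 × 12.6 = 0.4070 L/h

0.407 L/h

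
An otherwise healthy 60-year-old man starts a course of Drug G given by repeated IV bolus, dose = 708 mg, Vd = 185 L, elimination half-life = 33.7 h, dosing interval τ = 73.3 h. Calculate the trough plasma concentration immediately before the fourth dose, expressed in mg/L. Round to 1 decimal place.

C₀ per dose = Dose / Vd = 708 / 185 = 3.827 mg/L
k = ln2 / t½ = 0.693147 / 33.7 = 0.02057 h⁻¹
Fraction remaining after one interval: r = e^(−kτ) = e^(−0.02057 × 73.3) = 0.2214
Before dose 4, 3 doses have been given (aged 1τ, 2τ, 3τ).
C_trough = C₀ × (r + r² + … + r^3) = C₀ × r(1−r^3)/(1−r)
        = 3.827 × 0.2214 × (1 − 0.01085) / (1 − 0.2214) = 1.076 mg/L

1.1 mg/L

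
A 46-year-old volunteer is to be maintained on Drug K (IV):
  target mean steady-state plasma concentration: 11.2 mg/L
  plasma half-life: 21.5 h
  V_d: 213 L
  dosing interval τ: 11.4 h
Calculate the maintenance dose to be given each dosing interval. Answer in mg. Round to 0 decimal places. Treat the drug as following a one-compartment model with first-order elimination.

877 mg

k = ln2 / t½ = 0.693147 / 21.5 = 0.03224 h⁻¹
CL = k × Vd = 0.03224 × 213 = 6.867 L/h
At steady state, Dose/τ = Css × CL.
Dose = Css × CL × τ = 11.2 × 6.867 × 11.4 = 876.8 mg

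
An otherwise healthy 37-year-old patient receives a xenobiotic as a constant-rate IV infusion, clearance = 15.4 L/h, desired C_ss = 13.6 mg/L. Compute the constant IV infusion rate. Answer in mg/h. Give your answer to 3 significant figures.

209 mg/h

At steady state, infusion rate R₀ = Css × CL = 13.6 × 15.40 = 209.4 mg/h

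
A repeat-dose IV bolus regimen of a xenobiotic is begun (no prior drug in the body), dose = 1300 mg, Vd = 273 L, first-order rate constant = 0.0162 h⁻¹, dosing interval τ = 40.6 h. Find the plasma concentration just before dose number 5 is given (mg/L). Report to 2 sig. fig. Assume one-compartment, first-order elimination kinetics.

4.7 mg/L

C₀ per dose = Dose / Vd = 1300 / 273 = 4.762 mg/L
Fraction remaining after one interval: r = e^(−kτ) = e^(−0.01620 × 40.6) = 0.5180
Before dose 5, 4 doses have been given (aged 1τ, 2τ, 3τ, 4τ).
C_trough = C₀ × (r + r² + … + r^4) = C₀ × r(1−r^4)/(1−r)
        = 4.762 × 0.5180 × (1 − 0.07200) / (1 − 0.5180) = 4.749 mg/L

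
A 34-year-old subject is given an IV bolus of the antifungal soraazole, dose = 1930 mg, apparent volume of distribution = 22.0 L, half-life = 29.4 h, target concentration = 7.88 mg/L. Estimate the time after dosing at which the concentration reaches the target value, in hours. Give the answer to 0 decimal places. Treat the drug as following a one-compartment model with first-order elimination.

C₀ = Dose / Vd = 1930 / 22.0 = 87.73 mg/L
k = ln2 / t½ = 0.693147 / 29.4 = 0.02358 h⁻¹
t = ln(C₀ / C) / k = ln(87.73 / 7.88) / 0.02358
  = ln(11.13) / 0.02358 = 2.410 / 0.02358 = 102.2 h

102 h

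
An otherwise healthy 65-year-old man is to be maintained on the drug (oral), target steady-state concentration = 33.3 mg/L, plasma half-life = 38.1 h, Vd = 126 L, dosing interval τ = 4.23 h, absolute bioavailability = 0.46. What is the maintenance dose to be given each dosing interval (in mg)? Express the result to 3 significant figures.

k = ln2 / t½ = 0.693147 / 38.1 = 0.01819 h⁻¹
CL = k × Vd = 0.01819 × 126 = 2.292 L/h
At steady state, F × (Dose/τ) = Css × CL.
Dose = Css × CL × τ / F = 33.3 × 2.292 × 4.23 / 0.46 = 701.8 mg

702 mg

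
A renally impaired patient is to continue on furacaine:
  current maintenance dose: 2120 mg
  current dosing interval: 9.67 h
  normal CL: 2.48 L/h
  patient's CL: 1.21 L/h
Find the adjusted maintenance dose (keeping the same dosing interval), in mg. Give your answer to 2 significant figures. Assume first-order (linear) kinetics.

To keep the same average steady-state level, dosing rate must scale with clearance.
CL ratio = 1.21 / 2.48 = 0.4879
New dose (same interval) = 2120 × 0.4879 = 1034 mg

1000 mg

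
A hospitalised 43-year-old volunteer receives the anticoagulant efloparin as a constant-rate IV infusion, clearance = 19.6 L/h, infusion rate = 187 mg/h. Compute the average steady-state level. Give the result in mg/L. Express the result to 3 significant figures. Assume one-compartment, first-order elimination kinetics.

At steady state Css = R₀ / CL = 187 / 19.60 = 9.541 mg/L

9.54 mg/L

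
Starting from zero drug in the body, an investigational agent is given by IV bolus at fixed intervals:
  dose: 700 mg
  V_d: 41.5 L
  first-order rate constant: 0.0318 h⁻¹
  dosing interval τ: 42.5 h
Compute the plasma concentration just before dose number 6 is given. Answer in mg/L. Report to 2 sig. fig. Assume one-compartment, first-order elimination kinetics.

5.9 mg/L

C₀ per dose = Dose / Vd = 700 / 41.5 = 16.87 mg/L
Fraction remaining after one interval: r = e^(−kτ) = e^(−0.03180 × 42.5) = 0.2589
Before dose 6, 5 doses have been given (aged 1τ, 2τ, 3τ, 4τ, 5τ).
C_trough = C₀ × (r + r² + … + r^5) = C₀ × r(1−r^5)/(1−r)
        = 16.87 × 0.2589 × (1 − 0.001163) / (1 − 0.2589) = 5.887 mg/L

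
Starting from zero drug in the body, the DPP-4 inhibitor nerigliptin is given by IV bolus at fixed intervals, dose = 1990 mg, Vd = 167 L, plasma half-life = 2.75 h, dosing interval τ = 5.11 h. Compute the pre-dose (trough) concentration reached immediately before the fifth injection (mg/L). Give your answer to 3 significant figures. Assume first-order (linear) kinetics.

C₀ per dose = Dose / Vd = 1990 / 167 = 11.92 mg/L
k = ln2 / t½ = 0.693147 / 2.75 = 0.2521 h⁻¹
Fraction remaining after one interval: r = e^(−kτ) = e^(−0.2521 × 5.11) = 0.2758
Before dose 5, 4 doses have been given (aged 1τ, 2τ, 3τ, 4τ).
C_trough = C₀ × (r + r² + … + r^4) = C₀ × r(1−r^4)/(1−r)
        = 11.92 × 0.2758 × (1 − 0.005786) / (1 − 0.2758) = 4.513 mg/L

4.51 mg/L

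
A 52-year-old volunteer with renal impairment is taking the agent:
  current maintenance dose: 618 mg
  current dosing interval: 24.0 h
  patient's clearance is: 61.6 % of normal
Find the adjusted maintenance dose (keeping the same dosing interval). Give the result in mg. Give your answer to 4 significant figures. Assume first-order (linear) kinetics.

380.7 mg

To keep the same average steady-state level, dosing rate must scale with clearance.
CL ratio = 61.6 / 100 = 0.6160
New dose (same interval) = 618 × 0.6160 = 380.7 mg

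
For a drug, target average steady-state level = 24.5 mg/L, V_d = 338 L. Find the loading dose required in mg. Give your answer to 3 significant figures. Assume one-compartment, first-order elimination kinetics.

8280 mg

LD = Css × Vd = 24.5 × 338 = 8281 mg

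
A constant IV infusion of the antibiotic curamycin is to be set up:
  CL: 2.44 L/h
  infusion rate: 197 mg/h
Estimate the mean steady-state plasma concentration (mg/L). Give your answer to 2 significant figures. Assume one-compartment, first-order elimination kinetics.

At steady state Css = R₀ / CL = 197 / 2.440 = 80.74 mg/L

81 mg/L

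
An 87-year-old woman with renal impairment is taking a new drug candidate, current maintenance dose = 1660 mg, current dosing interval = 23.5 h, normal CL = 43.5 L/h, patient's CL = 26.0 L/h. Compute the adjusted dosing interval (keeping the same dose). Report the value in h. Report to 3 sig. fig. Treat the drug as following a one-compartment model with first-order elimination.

To keep the same average steady-state level, dosing rate must scale with clearance.
CL ratio = 26.0 / 43.5 = 0.5977
New interval (same dose) = 23.5 / 0.5977 = 39.32 h

39.3 h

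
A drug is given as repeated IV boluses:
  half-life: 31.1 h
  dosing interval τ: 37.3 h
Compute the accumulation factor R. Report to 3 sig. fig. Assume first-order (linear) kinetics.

k = ln2 / t½ = 0.693147 / 31.1 = 0.02229 h⁻¹
e^(−kτ) = e^(−0.02229 × 37.3) = 0.4354
Accumulation ratio R = 1 / (1 − e^(−kτ)) = 1 / (1 − 0.4354) = 1.771

1.77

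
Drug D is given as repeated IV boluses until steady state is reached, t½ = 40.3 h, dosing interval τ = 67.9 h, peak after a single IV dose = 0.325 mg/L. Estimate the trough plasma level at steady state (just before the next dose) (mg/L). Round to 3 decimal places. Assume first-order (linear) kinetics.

0.147 mg/L

k = ln2 / t½ = 0.693147 / 40.3 = 0.01720 h⁻¹
e^(−kτ) = e^(−0.01720 × 67.9) = 0.3110
Accumulation ratio R = 1 / (1 − e^(−kτ)) = 1 / (1 − 0.3110) = 1.451
Steady-state trough = C₀ × R × e^(−kτ) = 0.325 × 1.451 × 0.3110 = 0.1467 mg/L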